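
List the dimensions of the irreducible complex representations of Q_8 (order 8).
Dimensions: 1, 1, 1, 1, 2

Justification: There are 5 irreducibles (= number of conjugacy classes). Their dimensions d_i satisfy sum d_i^2 = |G| = 8: 1 + 1 + 1 + 1 + 4 = 8.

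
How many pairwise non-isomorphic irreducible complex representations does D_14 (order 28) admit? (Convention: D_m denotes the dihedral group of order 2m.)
10

Explanation: The number of irreducible complex representations of a finite group equals its number of conjugacy classes. D_14 has 10 conjugacy classes (n/2 + 3 for n even), so D_14 (order 28) has exactly 10 irreducible complex representations.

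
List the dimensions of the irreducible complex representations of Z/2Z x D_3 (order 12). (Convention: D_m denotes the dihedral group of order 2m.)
Dimensions: 1, 1, 1, 1, 2, 2

Explanation: There are 6 irreducibles (= number of conjugacy classes). Their dimensions d_i satisfy sum d_i^2 = |G| = 12: 1 + 1 + 1 + 1 + 4 + 4 = 12. (For the product with Z/2Z: each of the 2 1-dim characters of Z/2Z tensors with each irrep of D_3, giving 2 copies of each D_3-dimension.)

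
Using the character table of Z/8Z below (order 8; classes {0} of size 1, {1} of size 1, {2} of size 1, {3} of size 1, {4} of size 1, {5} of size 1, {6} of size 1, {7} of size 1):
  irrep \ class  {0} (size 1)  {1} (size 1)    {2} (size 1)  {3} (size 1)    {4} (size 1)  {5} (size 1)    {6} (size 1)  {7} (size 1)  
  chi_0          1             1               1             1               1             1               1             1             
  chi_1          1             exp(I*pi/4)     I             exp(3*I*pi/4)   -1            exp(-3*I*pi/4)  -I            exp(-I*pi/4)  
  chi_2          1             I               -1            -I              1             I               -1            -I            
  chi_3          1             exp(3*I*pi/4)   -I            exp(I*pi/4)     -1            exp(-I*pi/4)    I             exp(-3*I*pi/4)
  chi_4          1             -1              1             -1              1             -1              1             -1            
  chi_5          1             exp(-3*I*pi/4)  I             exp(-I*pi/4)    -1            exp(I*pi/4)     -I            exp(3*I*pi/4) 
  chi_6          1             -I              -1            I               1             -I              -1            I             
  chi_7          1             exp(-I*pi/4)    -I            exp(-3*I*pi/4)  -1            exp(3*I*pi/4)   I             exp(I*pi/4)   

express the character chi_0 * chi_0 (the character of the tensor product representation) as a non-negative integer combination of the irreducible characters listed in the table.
chi_0 tensor chi_0 = chi_0 (all other irreducibles have multiplicity 0).

Details: The character of a tensor product is the pointwise product (chi_0 * chi_0)(C) = chi_0(C) * chi_0(C):
  {0}: (1)*(1), {1}: (1)*(1), {2}: (1)*(1), {3}: (1)*(1), {4}: (1)*(1), {5}: (1)*(1), {6}: (1)*(1), {7}: (1)*(1)
so (chi_0 * chi_0) takes values
  {0} -> 1, {1} -> 1, {2} -> 1, {3} -> 1, {4} -> 1, {5} -> 1, {6} -> 1, {7} -> 1.
Now take the inner product of this character with each irreducible chi from the table, <chi_0*chi_0, chi> = (1/8) sum_C |C| (chi_0*chi_0)(C) conj(chi(C)):
  <chi_0*chi_0, chi_0> = (1/8)[1*(1)*conj(1) + 1*(1)*conj(1) + 1*(1)*conj(1) + 1*(1)*conj(1) + 1*(1)*conj(1) + 1*(1)*conj(1) + 1*(1)*conj(1) + 1*(1)*conj(1)]
      = (1/8)[(1) + (1) + (1) + (1) + (1) + (1) + (1) + (1)] = 8/8 = 1
  <chi_0*chi_0, chi_1> = (1/8)[1*(1)*conj(1) + 1*(1)*conj(exp(I*pi/4)) + 1*(1)*conj(I) + 1*(1)*conj(exp(3*I*pi/4)) + 1*(1)*conj(-1) + 1*(1)*conj(exp(-3*I*pi/4)) + 1*(1)*conj(-I) + 1*(1)*conj(exp(-I*pi/4))]
      = (1/8)[(1) + (exp(-I*pi/4)) + (-I) + (exp(-3*I*pi/4)) + (-1) + (exp(3*I*pi/4)) + (I) + (exp(I*pi/4))] = 0/8 = 0
  <chi_0*chi_0, chi_2> = (1/8)[1*(1)*conj(1) + 1*(1)*conj(I) + 1*(1)*conj(-1) + 1*(1)*conj(-I) + 1*(1)*conj(1) + 1*(1)*conj(I) + 1*(1)*conj(-1) + 1*(1)*conj(-I)]
      = (1/8)[(1) + (-I) + (-1) + (I) + (1) + (-I) + (-1) + (I)] = 0/8 = 0
  <chi_0*chi_0, chi_3> = (1/8)[1*(1)*conj(1) + 1*(1)*conj(exp(3*I*pi/4)) + 1*(1)*conj(-I) + 1*(1)*conj(exp(I*pi/4)) + 1*(1)*conj(-1) + 1*(1)*conj(exp(-I*pi/4)) + 1*(1)*conj(I) + 1*(1)*conj(exp(-3*I*pi/4))]
      = (1/8)[(1) + (exp(-3*I*pi/4)) + (I) + (exp(-I*pi/4)) + (-1) + (exp(I*pi/4)) + (-I) + (exp(3*I*pi/4))] = 0/8 = 0
  <chi_0*chi_0, chi_4> = (1/8)[1*(1)*conj(1) + 1*(1)*conj(-1) + 1*(1)*conj(1) + 1*(1)*conj(-1) + 1*(1)*conj(1) + 1*(1)*conj(-1) + 1*(1)*conj(1) + 1*(1)*conj(-1)]
      = (1/8)[(1) + (-1) + (1) + (-1) + (1) + (-1) + (1) + (-1)] = 0/8 = 0
  <chi_0*chi_0, chi_5> = (1/8)[1*(1)*conj(1) + 1*(1)*conj(exp(-3*I*pi/4)) + 1*(1)*conj(I) + 1*(1)*conj(exp(-I*pi/4)) + 1*(1)*conj(-1) + 1*(1)*conj(exp(I*pi/4)) + 1*(1)*conj(-I) + 1*(1)*conj(exp(3*I*pi/4))]
      = (1/8)[(1) + (exp(3*I*pi/4)) + (-I) + (exp(I*pi/4)) + (-1) + (exp(-I*pi/4)) + (I) + (exp(-3*I*pi/4))] = 0/8 = 0
  <chi_0*chi_0, chi_6> = (1/8)[1*(1)*conj(1) + 1*(1)*conj(-I) + 1*(1)*conj(-1) + 1*(1)*conj(I) + 1*(1)*conj(1) + 1*(1)*conj(-I) + 1*(1)*conj(-1) + 1*(1)*conj(I)]
      = (1/8)[(1) + (I) + (-1) + (-I) + (1) + (I) + (-1) + (-I)] = 0/8 = 0
  <chi_0*chi_0, chi_7> = (1/8)[1*(1)*conj(1) + 1*(1)*conj(exp(-I*pi/4)) + 1*(1)*conj(-I) + 1*(1)*conj(exp(-3*I*pi/4)) + 1*(1)*conj(-1) + 1*(1)*conj(exp(3*I*pi/4)) + 1*(1)*conj(I) + 1*(1)*conj(exp(I*pi/4))]
      = (1/8)[(1) + (exp(I*pi/4)) + (I) + (exp(3*I*pi/4)) + (-1) + (exp(-3*I*pi/4)) + (-I) + (exp(-I*pi/4))] = 0/8 = 0
(Exp terms are combined using exp(i*s)*conj(exp(i*t)) = exp(i*(s-t)), and sums of them are collapsed using the identity that for every m > 1 the m distinct m-th roots of unity sum to 0, e.g. 1 + exp(2*I*pi/3) + exp(-2*I*pi/3) = 0.)
Hence the multiplicities are chi_0: 1. Dimension check: dim(chi_0)*dim(chi_0) = 1*1 = 1 and sum (mult * dim) = 1*1 = 1.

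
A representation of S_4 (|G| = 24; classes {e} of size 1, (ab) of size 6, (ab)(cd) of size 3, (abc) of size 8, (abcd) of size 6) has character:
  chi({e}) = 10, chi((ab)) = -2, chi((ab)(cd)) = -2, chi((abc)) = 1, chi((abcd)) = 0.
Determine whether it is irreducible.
Not irreducible (reducible): <chi, chi> = 6 > 1.

Explanation: <chi, chi> = (1/|G|) sum_C |C| * |chi(C)|^2 = (1/24)[1*|10|^2 + 6*|-2|^2 + 3*|-2|^2 + 8*|1|^2 + 6*|0|^2]
  = (1/24)[(100) + (24) + (12) + (8) + (0)] = 144/24 = 6.
A character is irreducible iff <chi, chi> = 1, so this representation is reducible.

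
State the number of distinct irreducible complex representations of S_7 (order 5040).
15

Details: The number of irreducible complex representations of a finite group equals its number of conjugacy classes. Conjugacy classes in S_7 correspond to cycle types, i.e. partitions of 7; there are p(7) = 15 of them, so S_7 (order 5040) has exactly 15 irreducible complex representations.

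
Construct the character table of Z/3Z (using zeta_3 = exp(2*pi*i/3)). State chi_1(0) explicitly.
Character table of Z/3Z (irreps indexed chi_0,...,chi_2 with chi_k(m) = zeta_3^(k*m), zeta_3 = exp(2*pi*i/3)):
  irrep \ class  {0} (size 1)  {1} (size 1)    {2} (size 1)  
  chi_0          1             1               1             
  chi_1          1             exp(2*I*pi/3)   exp(-2*I*pi/3)
  chi_2          1             exp(-2*I*pi/3)  exp(2*I*pi/3) 

Spot check: chi_1(0) = zeta_3^(1*0) = zeta_3^0 = 1.

Explanation: Z/3Z is abelian, so all 3 irreducible complex representations are 1-dimensional. They are given by chi_k(m) = zeta_3^(k*m) for k = 0,...,2. Row orthogonality: sum_m chi_k(m) conj(chi_l(m)) = 3 * [k = l].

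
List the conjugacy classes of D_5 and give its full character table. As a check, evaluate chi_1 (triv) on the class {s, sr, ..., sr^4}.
Conjugacy classes: {e} of size 1, {r^1, r^4} of size 2, {r^2, r^3} of size 2, {s, sr, ..., sr^4} of size 5.
Character table:
  irrep \ class              {e} (size 1)  {r^1, r^4} (size 2)  {r^2, r^3} (size 2)  {s, sr, ..., sr^4} (size 5)
  chi_1 (triv)               1             1                    1                    1                          
  chi_2 (sign: r->1, s->-1)  1             1                    1                    -1                         
  chi_3 (2d, j=1)            2             -1/2 + sqrt(5)/2     -sqrt(5)/2 - 1/2     0                          
  chi_4 (2d, j=2)            2             -sqrt(5)/2 - 1/2     -1/2 + sqrt(5)/2     0                          

Spot check: chi_1 (triv) on {s, sr, ..., sr^4} = 1.

Derivation: D_5 has order 2*5 = 10 with 4 conjugacy classes, hence 4 irreducibles. Sum of squared dims 1 + 1 + 4 + 4 = 10 = |G|. Linear characters come from the abelianisation; the 2-dimensional irreps have character r^k -> 2*cos(2*pi*j*k/5), reflections -> 0.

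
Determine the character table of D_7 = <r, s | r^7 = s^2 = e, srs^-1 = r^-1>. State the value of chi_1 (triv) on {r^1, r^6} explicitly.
Conjugacy classes: {e} of size 1, {r^1, r^6} of size 2, {r^2, r^5} of size 2, {r^3, r^4} of size 2, {s, sr, ..., sr^6} of size 7.
Character table:
  irrep \ class              {e} (size 1)  {r^1, r^6} (size 2)  {r^2, r^5} (size 2)  {r^3, r^4} (size 2)  {s, sr, ..., sr^6} (size 7)
  chi_1 (triv)               1             1                    1                    1                    1                          
  chi_2 (sign: r->1, s->-1)  1             1                    1                    1                    -1                         
  chi_3 (2d, j=1)            2             2*cos(2*pi/7)        -2*cos(3*pi/7)       -2*cos(pi/7)         0                          
  chi_4 (2d, j=2)            2             -2*cos(3*pi/7)       -2*cos(pi/7)         2*cos(2*pi/7)        0                          
  chi_5 (2d, j=3)            2             -2*cos(pi/7)         2*cos(2*pi/7)        -2*cos(3*pi/7)       0                          

Spot check: chi_1 (triv) on {r^1, r^6} = 1.

Proof sketch: D_7 has order 2*7 = 14 with 5 conjugacy classes, hence 5 irreducibles. Sum of squared dims 1 + 1 + 4 + 4 + 4 = 14 = |G|. Linear characters come from the abelianisation; the 2-dimensional irreps have character r^k -> 2*cos(2*pi*j*k/7), reflections -> 0.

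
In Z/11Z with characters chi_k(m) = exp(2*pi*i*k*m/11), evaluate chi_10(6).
chi_10(6) = zeta_11^60 = exp(10*I*pi/11)

Justification: chi_10(6) = zeta_11^(10*6) = zeta_11^60. Since zeta_11^11 = 1, this equals zeta_11^5 = exp(2*pi*i*5/11) = exp(10*I*pi/11).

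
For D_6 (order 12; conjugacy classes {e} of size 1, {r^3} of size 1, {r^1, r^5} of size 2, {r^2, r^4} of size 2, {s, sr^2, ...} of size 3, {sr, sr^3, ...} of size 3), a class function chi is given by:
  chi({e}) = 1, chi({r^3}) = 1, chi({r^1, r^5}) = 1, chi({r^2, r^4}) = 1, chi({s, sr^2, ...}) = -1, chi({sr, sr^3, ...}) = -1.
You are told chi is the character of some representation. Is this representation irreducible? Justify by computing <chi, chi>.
Irreducible: <chi, chi> = 1.

Justification: <chi, chi> = (1/|G|) sum_C |C| * |chi(C)|^2 = (1/12)[1*|1|^2 + 1*|1|^2 + 2*|1|^2 + 2*|1|^2 + 3*|-1|^2 + 3*|-1|^2]
  = (1/12)[(1) + (1) + (2) + (2) + (3) + (3)] = 12/12 = 1.
A character is irreducible iff <chi, chi> = 1, so this representation is irreducible.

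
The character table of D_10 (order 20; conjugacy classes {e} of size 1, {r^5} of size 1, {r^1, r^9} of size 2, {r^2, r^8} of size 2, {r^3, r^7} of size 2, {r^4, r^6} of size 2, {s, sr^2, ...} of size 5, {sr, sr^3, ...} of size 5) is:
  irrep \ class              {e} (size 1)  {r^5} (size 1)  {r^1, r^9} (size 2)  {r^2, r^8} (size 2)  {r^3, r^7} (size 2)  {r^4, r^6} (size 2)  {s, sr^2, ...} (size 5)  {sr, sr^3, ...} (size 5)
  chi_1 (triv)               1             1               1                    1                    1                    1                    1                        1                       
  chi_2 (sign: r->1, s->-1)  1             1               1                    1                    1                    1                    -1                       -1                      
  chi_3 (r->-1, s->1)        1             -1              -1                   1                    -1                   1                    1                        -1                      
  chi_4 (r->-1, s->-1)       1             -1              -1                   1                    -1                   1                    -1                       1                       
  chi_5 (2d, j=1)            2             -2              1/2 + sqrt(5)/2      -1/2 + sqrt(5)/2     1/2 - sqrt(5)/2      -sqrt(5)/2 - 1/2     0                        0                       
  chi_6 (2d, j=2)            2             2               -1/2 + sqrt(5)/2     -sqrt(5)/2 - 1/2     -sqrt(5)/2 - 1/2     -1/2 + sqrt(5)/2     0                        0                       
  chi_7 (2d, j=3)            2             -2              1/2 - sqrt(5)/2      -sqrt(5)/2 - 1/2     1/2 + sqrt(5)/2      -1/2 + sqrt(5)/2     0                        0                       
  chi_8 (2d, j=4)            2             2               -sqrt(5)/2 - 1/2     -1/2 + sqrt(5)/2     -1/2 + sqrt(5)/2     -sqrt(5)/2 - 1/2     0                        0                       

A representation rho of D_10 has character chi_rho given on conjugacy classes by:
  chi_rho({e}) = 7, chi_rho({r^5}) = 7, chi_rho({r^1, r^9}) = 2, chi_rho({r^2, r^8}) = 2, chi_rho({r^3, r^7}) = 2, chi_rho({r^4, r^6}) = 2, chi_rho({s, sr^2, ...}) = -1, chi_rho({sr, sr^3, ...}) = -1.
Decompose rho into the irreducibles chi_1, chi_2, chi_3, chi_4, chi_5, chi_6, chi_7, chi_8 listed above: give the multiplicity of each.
Multiplicities: chi_1: 1, chi_2: 2, chi_3: 0, chi_4: 0, chi_5: 0, chi_6: 1, chi_7: 0, chi_8: 1.

Why: Use <chi_rho, chi> = (1/|G|) sum_C |C| * chi_rho(C) * conj(chi(C)) with |G| = 20 for each irreducible chi in the table:
  <chi_rho, chi_1> = (1/20)[1*(7)*conj(1) + 1*(7)*conj(1) + 2*(2)*conj(1) + 2*(2)*conj(1) + 2*(2)*conj(1) + 2*(2)*conj(1) + 5*(-1)*conj(1) + 5*(-1)*conj(1)]
      = (1/20)[(7) + (7) + (4) + (4) + (4) + (4) + (-5) + (-5)] = 20/20 = 1
  <chi_rho, chi_2> = (1/20)[1*(7)*conj(1) + 1*(7)*conj(1) + 2*(2)*conj(1) + 2*(2)*conj(1) + 2*(2)*conj(1) + 2*(2)*conj(1) + 5*(-1)*conj(-1) + 5*(-1)*conj(-1)]
      = (1/20)[(7) + (7) + (4) + (4) + (4) + (4) + (5) + (5)] = 40/20 = 2
  <chi_rho, chi_3> = (1/20)[1*(7)*conj(1) + 1*(7)*conj(-1) + 2*(2)*conj(-1) + 2*(2)*conj(1) + 2*(2)*conj(-1) + 2*(2)*conj(1) + 5*(-1)*conj(1) + 5*(-1)*conj(-1)]
      = (1/20)[(7) + (-7) + (-4) + (4) + (-4) + (4) + (-5) + (5)] = 0/20 = 0
  <chi_rho, chi_4> = (1/20)[1*(7)*conj(1) + 1*(7)*conj(-1) + 2*(2)*conj(-1) + 2*(2)*conj(1) + 2*(2)*conj(-1) + 2*(2)*conj(1) + 5*(-1)*conj(-1) + 5*(-1)*conj(1)]
      = (1/20)[(7) + (-7) + (-4) + (4) + (-4) + (4) + (5) + (-5)] = 0/20 = 0
  <chi_rho, chi_5> = (1/20)[1*(7)*conj(2) + 1*(7)*conj(-2) + 2*(2)*conj(1/2 + sqrt(5)/2) + 2*(2)*conj(-1/2 + sqrt(5)/2) + 2*(2)*conj(1/2 - sqrt(5)/2) + 2*(2)*conj(-sqrt(5)/2 - 1/2) + 5*(-1)*conj(0) + 5*(-1)*conj(0)]
      = (1/20)[(14) + (-14) + (2 + 2*sqrt(5)) + (-2 + 2*sqrt(5)) + (2 - 2*sqrt(5)) + (-2*sqrt(5) - 2) + (0) + (0)] = 0/20 = 0
  <chi_rho, chi_6> = (1/20)[1*(7)*conj(2) + 1*(7)*conj(2) + 2*(2)*conj(-1/2 + sqrt(5)/2) + 2*(2)*conj(-sqrt(5)/2 - 1/2) + 2*(2)*conj(-sqrt(5)/2 - 1/2) + 2*(2)*conj(-1/2 + sqrt(5)/2) + 5*(-1)*conj(0) + 5*(-1)*conj(0)]
      = (1/20)[(14) + (14) + (-2 + 2*sqrt(5)) + (-2*sqrt(5) - 2) + (-2*sqrt(5) - 2) + (-2 + 2*sqrt(5)) + (0) + (0)] = 20/20 = 1
  <chi_rho, chi_7> = (1/20)[1*(7)*conj(2) + 1*(7)*conj(-2) + 2*(2)*conj(1/2 - sqrt(5)/2) + 2*(2)*conj(-sqrt(5)/2 - 1/2) + 2*(2)*conj(1/2 + sqrt(5)/2) + 2*(2)*conj(-1/2 + sqrt(5)/2) + 5*(-1)*conj(0) + 5*(-1)*conj(0)]
      = (1/20)[(14) + (-14) + (2 - 2*sqrt(5)) + (-2*sqrt(5) - 2) + (2 + 2*sqrt(5)) + (-2 + 2*sqrt(5)) + (0) + (0)] = 0/20 = 0
  <chi_rho, chi_8> = (1/20)[1*(7)*conj(2) + 1*(7)*conj(2) + 2*(2)*conj(-sqrt(5)/2 - 1/2) + 2*(2)*conj(-1/2 + sqrt(5)/2) + 2*(2)*conj(-1/2 + sqrt(5)/2) + 2*(2)*conj(-sqrt(5)/2 - 1/2) + 5*(-1)*conj(0) + 5*(-1)*conj(0)]
      = (1/20)[(14) + (14) + (-2*sqrt(5) - 2) + (-2 + 2*sqrt(5)) + (-2 + 2*sqrt(5)) + (-2*sqrt(5) - 2) + (0) + (0)] = 20/20 = 1
Dimension check: dim(rho) = sum (mult * dim) = 1*1 + 2*1 + 0*1 + 0*1 + 0*2 + 1*2 + 0*2 + 1*2 = 7 = chi_rho(e) = 7.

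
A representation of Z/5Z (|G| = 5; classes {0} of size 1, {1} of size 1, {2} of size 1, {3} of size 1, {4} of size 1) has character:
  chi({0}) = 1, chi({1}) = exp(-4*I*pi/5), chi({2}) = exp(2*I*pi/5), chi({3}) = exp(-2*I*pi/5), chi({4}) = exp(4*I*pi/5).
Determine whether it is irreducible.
Irreducible: <chi, chi> = 1.

Proof sketch: <chi, chi> = (1/|G|) sum_C |C| * |chi(C)|^2 = (1/5)[1*|1|^2 + 1*|exp(-4*I*pi/5)|^2 + 1*|exp(2*I*pi/5)|^2 + 1*|exp(-2*I*pi/5)|^2 + 1*|exp(4*I*pi/5)|^2]
  = (1/5)[(1) + (1) + (1) + (1) + (1)] = 5/5 = 1.
(Exp terms are combined using exp(i*s)*conj(exp(i*t)) = exp(i*(s-t)), and sums of them are collapsed using the identity that for every m > 1 the m distinct m-th roots of unity sum to 0, e.g. 1 + exp(2*I*pi/3) + exp(-2*I*pi/3) = 0.)
A character is irreducible iff <chi, chi> = 1, so this representation is irreducible.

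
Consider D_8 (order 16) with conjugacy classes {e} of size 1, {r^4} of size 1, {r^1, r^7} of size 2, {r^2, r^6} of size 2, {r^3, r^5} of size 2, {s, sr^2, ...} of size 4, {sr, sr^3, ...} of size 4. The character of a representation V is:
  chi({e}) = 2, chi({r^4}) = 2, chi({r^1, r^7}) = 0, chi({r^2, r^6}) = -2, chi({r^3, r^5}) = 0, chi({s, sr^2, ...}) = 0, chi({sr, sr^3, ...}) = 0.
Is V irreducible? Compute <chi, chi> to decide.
Irreducible: <chi, chi> = 1.

Reasoning: <chi, chi> = (1/|G|) sum_C |C| * |chi(C)|^2 = (1/16)[1*|2|^2 + 1*|2|^2 + 2*|0|^2 + 2*|-2|^2 + 2*|0|^2 + 4*|0|^2 + 4*|0|^2]
  = (1/16)[(4) + (4) + (0) + (8) + (0) + (0) + (0)] = 16/16 = 1.
A character is irreducible iff <chi, chi> = 1, so this representation is irreducible.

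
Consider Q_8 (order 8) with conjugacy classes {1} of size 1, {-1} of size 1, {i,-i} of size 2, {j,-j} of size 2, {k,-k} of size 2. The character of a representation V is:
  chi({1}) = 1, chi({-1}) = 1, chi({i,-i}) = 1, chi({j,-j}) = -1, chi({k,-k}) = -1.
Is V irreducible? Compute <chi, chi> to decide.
Irreducible: <chi, chi> = 1.

Reasoning: <chi, chi> = (1/|G|) sum_C |C| * |chi(C)|^2 = (1/8)[1*|1|^2 + 1*|1|^2 + 2*|1|^2 + 2*|-1|^2 + 2*|-1|^2]
  = (1/8)[(1) + (1) + (2) + (2) + (2)] = 8/8 = 1.
A character is irreducible iff <chi, chi> = 1, so this representation is irreducible.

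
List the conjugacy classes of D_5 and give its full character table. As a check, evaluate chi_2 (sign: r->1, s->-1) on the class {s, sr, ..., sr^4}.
Conjugacy classes: {e} of size 1, {r^1, r^4} of size 2, {r^2, r^3} of size 2, {s, sr, ..., sr^4} of size 5.
Character table:
  irrep \ class              {e} (size 1)  {r^1, r^4} (size 2)  {r^2, r^3} (size 2)  {s, sr, ..., sr^4} (size 5)
  chi_1 (triv)               1             1                    1                    1                          
  chi_2 (sign: r->1, s->-1)  1             1                    1                    -1                         
  chi_3 (2d, j=1)            2             -1/2 + sqrt(5)/2     -sqrt(5)/2 - 1/2     0                          
  chi_4 (2d, j=2)            2             -sqrt(5)/2 - 1/2     -1/2 + sqrt(5)/2     0                          

Spot check: chi_2 (sign: r->1, s->-1) on {s, sr, ..., sr^4} = -1.

Why: D_5 has order 2*5 = 10 with 4 conjugacy classes, hence 4 irreducibles. Sum of squared dims 1 + 1 + 4 + 4 = 10 = |G|. Linear characters come from the abelianisation; the 2-dimensional irreps have character r^k -> 2*cos(2*pi*j*k/5), reflections -> 0.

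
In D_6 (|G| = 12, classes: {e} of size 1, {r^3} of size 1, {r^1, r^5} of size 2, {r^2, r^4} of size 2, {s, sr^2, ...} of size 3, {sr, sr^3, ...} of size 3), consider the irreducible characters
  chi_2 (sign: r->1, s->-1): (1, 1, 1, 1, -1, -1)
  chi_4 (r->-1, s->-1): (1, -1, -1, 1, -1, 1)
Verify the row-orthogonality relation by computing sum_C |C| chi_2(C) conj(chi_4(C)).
Sum = 0; so <chi_2, chi_4> = 0 (distinct irreducibles are orthogonal).

Details: Compute term by term over conjugacy classes (|C| * chi_2(C) * conj(chi_4(C))):
  1*(1)*conj(1) + 1*(1)*conj(-1) + 2*(1)*conj(-1) + 2*(1)*conj(1) + 3*(-1)*conj(-1) + 3*(-1)*conj(1)
  = (1) + (-1) + (-2) + (2) + (3) + (-3)
  = 0.
Dividing by |G| = 12 gives 0/12 = 0, matching the row-orthogonality relation <chi_2, chi_4> = [chi_2 = chi_4].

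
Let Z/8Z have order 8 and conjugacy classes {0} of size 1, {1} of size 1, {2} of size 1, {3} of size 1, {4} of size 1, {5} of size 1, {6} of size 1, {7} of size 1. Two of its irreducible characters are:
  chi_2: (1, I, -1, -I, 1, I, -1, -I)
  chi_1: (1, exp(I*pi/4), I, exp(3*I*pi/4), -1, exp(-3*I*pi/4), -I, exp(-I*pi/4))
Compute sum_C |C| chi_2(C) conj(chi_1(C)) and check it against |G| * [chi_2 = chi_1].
Sum = 0; so <chi_2, chi_1> = 0 (distinct irreducibles are orthogonal).

Details: Compute term by term over conjugacy classes (|C| * chi_2(C) * conj(chi_1(C))):
  1*(1)*conj(1) + 1*(I)*conj(exp(I*pi/4)) + 1*(-1)*conj(I) + 1*(-I)*conj(exp(3*I*pi/4)) + 1*(1)*conj(-1) + 1*(I)*conj(exp(-3*I*pi/4)) + 1*(-1)*conj(-I) + 1*(-I)*conj(exp(-I*pi/4))
  = (1) + (exp(I*pi/4)) + (I) + (-exp(-I*pi/4)) + (-1) + (exp(-3*I*pi/4)) + (-I) + (-exp(3*I*pi/4))
  = 0.
(Exp terms are combined using exp(i*s)*conj(exp(i*t)) = exp(i*(s-t)), and sums of them are collapsed using the identity that for every m > 1 the m distinct m-th roots of unity sum to 0, e.g. 1 + exp(2*I*pi/3) + exp(-2*I*pi/3) = 0.)
Dividing by |G| = 8 gives 0/8 = 0, matching the row-orthogonality relation <chi_2, chi_1> = [chi_2 = chi_1].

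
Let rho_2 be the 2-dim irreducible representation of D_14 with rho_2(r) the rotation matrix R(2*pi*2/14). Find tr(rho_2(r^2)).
chi_{rho_2}(r^2) = 2*cos(2*pi*2*2/14) = -2*cos(3*pi/7)

Why: rho_2(r^2) is rotation by angle 2*pi*2*2/14, whose trace is 2*cos(2*pi*2*2/14) = -2*cos(3*pi/7).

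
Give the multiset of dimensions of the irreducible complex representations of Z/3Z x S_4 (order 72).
Dimensions: 1, 1, 1, 1, 1, 1, 2, 2, 2, 3, 3, 3, 3, 3, 3

Argument: There are 15 irreducibles (= number of conjugacy classes). Their dimensions d_i satisfy sum d_i^2 = |G| = 72: 1 + 1 + 1 + 1 + 1 + 1 + 4 + 4 + 4 + 9 + 9 + 9 + 9 + 9 + 9 = 72. (For the product with Z/3Z: each of the 3 1-dim characters of Z/3Z tensors with each irrep of S_4, giving 3 copies of each S_4-dimension.)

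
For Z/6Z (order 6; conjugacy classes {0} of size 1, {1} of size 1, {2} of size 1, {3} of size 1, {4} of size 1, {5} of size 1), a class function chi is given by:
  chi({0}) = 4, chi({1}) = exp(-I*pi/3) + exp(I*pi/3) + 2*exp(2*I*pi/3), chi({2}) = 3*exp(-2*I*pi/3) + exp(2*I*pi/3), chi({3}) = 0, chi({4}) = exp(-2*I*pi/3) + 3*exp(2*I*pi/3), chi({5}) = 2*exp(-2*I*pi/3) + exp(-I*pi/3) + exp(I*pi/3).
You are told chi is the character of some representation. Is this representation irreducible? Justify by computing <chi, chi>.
Not irreducible (reducible): <chi, chi> = 6 > 1.

Justification: <chi, chi> = (1/|G|) sum_C |C| * |chi(C)|^2 = (1/6)[1*|4|^2 + 1*|exp(-I*pi/3) + exp(I*pi/3) + 2*exp(2*I*pi/3)|^2 + 1*|3*exp(-2*I*pi/3) + exp(2*I*pi/3)|^2 + 1*|0|^2 + 1*|exp(-2*I*pi/3) + 3*exp(2*I*pi/3)|^2 + 1*|2*exp(-2*I*pi/3) + exp(-I*pi/3) + exp(I*pi/3)|^2]
  = (1/6)[(16) + (3) + (7) + (0) + (7) + (3)] = 36/6 = 6.
(Exp terms are combined using exp(i*s)*conj(exp(i*t)) = exp(i*(s-t)), and sums of them are collapsed using the identity that for every m > 1 the m distinct m-th roots of unity sum to 0, e.g. 1 + exp(2*I*pi/3) + exp(-2*I*pi/3) = 0.)
A character is irreducible iff <chi, chi> = 1, so this representation is reducible.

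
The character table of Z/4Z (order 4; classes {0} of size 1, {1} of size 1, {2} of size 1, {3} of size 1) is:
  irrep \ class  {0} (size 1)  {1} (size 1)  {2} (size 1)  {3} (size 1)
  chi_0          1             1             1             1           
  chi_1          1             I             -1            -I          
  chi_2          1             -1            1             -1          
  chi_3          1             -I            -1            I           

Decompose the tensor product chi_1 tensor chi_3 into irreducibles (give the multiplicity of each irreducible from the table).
chi_1 tensor chi_3 = chi_0 (all other irreducibles have multiplicity 0).

Proof sketch: The character of a tensor product is the pointwise product (chi_1 * chi_3)(C) = chi_1(C) * chi_3(C):
  {0}: (1)*(1), {1}: (I)*(-I), {2}: (-1)*(-1), {3}: (-I)*(I)
so (chi_1 * chi_3) takes values
  {0} -> 1, {1} -> 1, {2} -> 1, {3} -> 1.
Now take the inner product of this character with each irreducible chi from the table, <chi_1*chi_3, chi> = (1/4) sum_C |C| (chi_1*chi_3)(C) conj(chi(C)):
  <chi_1*chi_3, chi_0> = (1/4)[1*(1)*conj(1) + 1*(1)*conj(1) + 1*(1)*conj(1) + 1*(1)*conj(1)]
      = (1/4)[(1) + (1) + (1) + (1)] = 4/4 = 1
  <chi_1*chi_3, chi_1> = (1/4)[1*(1)*conj(1) + 1*(1)*conj(I) + 1*(1)*conj(-1) + 1*(1)*conj(-I)]
      = (1/4)[(1) + (-I) + (-1) + (I)] = 0/4 = 0
  <chi_1*chi_3, chi_2> = (1/4)[1*(1)*conj(1) + 1*(1)*conj(-1) + 1*(1)*conj(1) + 1*(1)*conj(-1)]
      = (1/4)[(1) + (-1) + (1) + (-1)] = 0/4 = 0
  <chi_1*chi_3, chi_3> = (1/4)[1*(1)*conj(1) + 1*(1)*conj(-I) + 1*(1)*conj(-1) + 1*(1)*conj(I)]
      = (1/4)[(1) + (I) + (-1) + (-I)] = 0/4 = 0
(Exp terms are combined using exp(i*s)*conj(exp(i*t)) = exp(i*(s-t)), and sums of them are collapsed using the identity that for every m > 1 the m distinct m-th roots of unity sum to 0, e.g. 1 + exp(2*I*pi/3) + exp(-2*I*pi/3) = 0.)
Hence the multiplicities are chi_0: 1. Dimension check: dim(chi_1)*dim(chi_3) = 1*1 = 1 and sum (mult * dim) = 1*1 = 1.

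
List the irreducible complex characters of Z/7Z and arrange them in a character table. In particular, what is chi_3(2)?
Character table of Z/7Z (irreps indexed chi_0,...,chi_6 with chi_k(m) = zeta_7^(k*m), zeta_7 = exp(2*pi*i/7)):
  irrep \ class  {0} (size 1)  {1} (size 1)    {2} (size 1)    {3} (size 1)    {4} (size 1)    {5} (size 1)    {6} (size 1)  
  chi_0          1             1               1               1               1               1               1             
  chi_1          1             exp(2*I*pi/7)   exp(4*I*pi/7)   exp(6*I*pi/7)   exp(-6*I*pi/7)  exp(-4*I*pi/7)  exp(-2*I*pi/7)
  chi_2          1             exp(4*I*pi/7)   exp(-6*I*pi/7)  exp(-2*I*pi/7)  exp(2*I*pi/7)   exp(6*I*pi/7)   exp(-4*I*pi/7)
  chi_3          1             exp(6*I*pi/7)   exp(-2*I*pi/7)  exp(4*I*pi/7)   exp(-4*I*pi/7)  exp(2*I*pi/7)   exp(-6*I*pi/7)
  chi_4          1             exp(-6*I*pi/7)  exp(2*I*pi/7)   exp(-4*I*pi/7)  exp(4*I*pi/7)   exp(-2*I*pi/7)  exp(6*I*pi/7) 
  chi_5          1             exp(-4*I*pi/7)  exp(6*I*pi/7)   exp(2*I*pi/7)   exp(-2*I*pi/7)  exp(-6*I*pi/7)  exp(4*I*pi/7) 
  chi_6          1             exp(-2*I*pi/7)  exp(-4*I*pi/7)  exp(-6*I*pi/7)  exp(6*I*pi/7)   exp(4*I*pi/7)   exp(2*I*pi/7) 

Spot check: chi_3(2) = zeta_7^(3*2) = zeta_7^6 = exp(-2*I*pi/7).

Solution. Z/7Z is abelian, so all 7 irreducible complex representations are 1-dimensional. They are given by chi_k(m) = zeta_7^(k*m) for k = 0,...,6. Row orthogonality: sum_m chi_k(m) conj(chi_l(m)) = 7 * [k = l].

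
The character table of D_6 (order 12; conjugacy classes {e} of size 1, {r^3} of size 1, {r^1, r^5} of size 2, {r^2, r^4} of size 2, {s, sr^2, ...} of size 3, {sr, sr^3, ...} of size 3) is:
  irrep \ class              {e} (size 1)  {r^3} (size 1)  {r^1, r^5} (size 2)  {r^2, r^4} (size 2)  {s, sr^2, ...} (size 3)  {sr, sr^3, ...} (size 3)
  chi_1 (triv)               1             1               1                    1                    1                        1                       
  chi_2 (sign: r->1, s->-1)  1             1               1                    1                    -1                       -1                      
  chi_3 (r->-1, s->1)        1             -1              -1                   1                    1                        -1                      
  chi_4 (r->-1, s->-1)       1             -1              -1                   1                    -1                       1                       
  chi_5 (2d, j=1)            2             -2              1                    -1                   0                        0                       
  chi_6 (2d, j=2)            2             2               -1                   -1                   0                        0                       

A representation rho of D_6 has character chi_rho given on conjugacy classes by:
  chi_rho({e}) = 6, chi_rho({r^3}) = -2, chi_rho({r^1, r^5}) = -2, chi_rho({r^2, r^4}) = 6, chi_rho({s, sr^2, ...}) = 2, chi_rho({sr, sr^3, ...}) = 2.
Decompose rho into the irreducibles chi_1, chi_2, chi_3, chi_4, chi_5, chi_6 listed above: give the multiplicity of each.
Multiplicities: chi_1: 2, chi_2: 0, chi_3: 2, chi_4: 2, chi_5: 0, chi_6: 0.

Proof sketch: Use <chi_rho, chi> = (1/|G|) sum_C |C| * chi_rho(C) * conj(chi(C)) with |G| = 12 for each irreducible chi in the table:
  <chi_rho, chi_1> = (1/12)[1*(6)*conj(1) + 1*(-2)*conj(1) + 2*(-2)*conj(1) + 2*(6)*conj(1) + 3*(2)*conj(1) + 3*(2)*conj(1)]
      = (1/12)[(6) + (-2) + (-4) + (12) + (6) + (6)] = 24/12 = 2
  <chi_rho, chi_2> = (1/12)[1*(6)*conj(1) + 1*(-2)*conj(1) + 2*(-2)*conj(1) + 2*(6)*conj(1) + 3*(2)*conj(-1) + 3*(2)*conj(-1)]
      = (1/12)[(6) + (-2) + (-4) + (12) + (-6) + (-6)] = 0/12 = 0
  <chi_rho, chi_3> = (1/12)[1*(6)*conj(1) + 1*(-2)*conj(-1) + 2*(-2)*conj(-1) + 2*(6)*conj(1) + 3*(2)*conj(1) + 3*(2)*conj(-1)]
      = (1/12)[(6) + (2) + (4) + (12) + (6) + (-6)] = 24/12 = 2
  <chi_rho, chi_4> = (1/12)[1*(6)*conj(1) + 1*(-2)*conj(-1) + 2*(-2)*conj(-1) + 2*(6)*conj(1) + 3*(2)*conj(-1) + 3*(2)*conj(1)]
      = (1/12)[(6) + (2) + (4) + (12) + (-6) + (6)] = 24/12 = 2
  <chi_rho, chi_5> = (1/12)[1*(6)*conj(2) + 1*(-2)*conj(-2) + 2*(-2)*conj(1) + 2*(6)*conj(-1) + 3*(2)*conj(0) + 3*(2)*conj(0)]
      = (1/12)[(12) + (4) + (-4) + (-12) + (0) + (0)] = 0/12 = 0
  <chi_rho, chi_6> = (1/12)[1*(6)*conj(2) + 1*(-2)*conj(2) + 2*(-2)*conj(-1) + 2*(6)*conj(-1) + 3*(2)*conj(0) + 3*(2)*conj(0)]
      = (1/12)[(12) + (-4) + (4) + (-12) + (0) + (0)] = 0/12 = 0
Dimension check: dim(rho) = sum (mult * dim) = 2*1 + 0*1 + 2*1 + 2*1 + 0*2 + 0*2 = 6 = chi_rho(e) = 6.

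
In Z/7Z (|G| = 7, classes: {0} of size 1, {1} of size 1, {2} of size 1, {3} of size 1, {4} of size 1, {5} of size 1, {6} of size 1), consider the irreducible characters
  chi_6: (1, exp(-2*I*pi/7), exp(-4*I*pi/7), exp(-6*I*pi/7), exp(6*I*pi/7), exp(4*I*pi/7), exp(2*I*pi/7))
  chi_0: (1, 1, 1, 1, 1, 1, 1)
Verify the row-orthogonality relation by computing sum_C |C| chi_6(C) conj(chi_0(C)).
Sum = 0; so <chi_6, chi_0> = 0 (distinct irreducibles are orthogonal).

Why: Compute term by term over conjugacy classes (|C| * chi_6(C) * conj(chi_0(C))):
  1*(1)*conj(1) + 1*(exp(-2*I*pi/7))*conj(1) + 1*(exp(-4*I*pi/7))*conj(1) + 1*(exp(-6*I*pi/7))*conj(1) + 1*(exp(6*I*pi/7))*conj(1) + 1*(exp(4*I*pi/7))*conj(1) + 1*(exp(2*I*pi/7))*conj(1)
  = (1) + (exp(-2*I*pi/7)) + (exp(-4*I*pi/7)) + (exp(-6*I*pi/7)) + (exp(6*I*pi/7)) + (exp(4*I*pi/7)) + (exp(2*I*pi/7))
  = 0.
(Exp terms are combined using exp(i*s)*conj(exp(i*t)) = exp(i*(s-t)), and sums of them are collapsed using the identity that for every m > 1 the m distinct m-th roots of unity sum to 0, e.g. 1 + exp(2*I*pi/3) + exp(-2*I*pi/3) = 0.)
Dividing by |G| = 7 gives 0/7 = 0, matching the row-orthogonality relation <chi_6, chi_0> = [chi_6 = chi_0].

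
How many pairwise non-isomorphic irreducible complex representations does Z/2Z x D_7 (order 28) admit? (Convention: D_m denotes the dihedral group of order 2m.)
10

Argument: The number of irreducible complex representations of a finite group equals its number of conjugacy classes. For a direct product, #classes(G x H) = #classes(G) * #classes(H). Z/2Z has 2 classes (abelian), D_7 has 5 classes, so 2 * 5 = 10, so Z/2Z x D_7 (order 28) has exactly 10 irreducible complex representations.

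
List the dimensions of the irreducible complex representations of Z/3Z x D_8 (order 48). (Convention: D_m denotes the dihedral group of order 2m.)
Dimensions: 1, 1, 1, 1, 1, 1, 1, 1, 1, 1, 1, 1, 2, 2, 2, 2, 2, 2, 2, 2, 2

Argument: There are 21 irreducibles (= number of conjugacy classes). Their dimensions d_i satisfy sum d_i^2 = |G| = 48: 1 + 1 + 1 + 1 + 1 + 1 + 1 + 1 + 1 + 1 + 1 + 1 + 4 + 4 + 4 + 4 + 4 + 4 + 4 + 4 + 4 = 48. (For the product with Z/3Z: each of the 3 1-dim characters of Z/3Z tensors with each irrep of D_8, giving 3 copies of each D_8-dimension.)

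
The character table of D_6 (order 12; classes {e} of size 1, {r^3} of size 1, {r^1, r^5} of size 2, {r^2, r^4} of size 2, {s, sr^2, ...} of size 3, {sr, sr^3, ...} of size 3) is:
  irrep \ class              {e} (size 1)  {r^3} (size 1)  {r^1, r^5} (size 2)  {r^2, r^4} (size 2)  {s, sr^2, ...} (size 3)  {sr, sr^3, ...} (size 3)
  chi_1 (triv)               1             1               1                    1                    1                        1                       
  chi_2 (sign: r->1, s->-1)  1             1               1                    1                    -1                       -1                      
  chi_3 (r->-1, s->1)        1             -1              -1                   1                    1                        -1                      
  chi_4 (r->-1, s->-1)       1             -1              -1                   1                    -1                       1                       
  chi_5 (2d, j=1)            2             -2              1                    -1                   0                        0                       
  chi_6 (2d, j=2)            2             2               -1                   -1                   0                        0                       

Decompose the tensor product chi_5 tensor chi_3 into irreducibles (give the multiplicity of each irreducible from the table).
chi_5 tensor chi_3 = chi_6 (all other irreducibles have multiplicity 0).

Derivation: The character of a tensor product is the pointwise product (chi_5 * chi_3)(C) = chi_5(C) * chi_3(C):
  {e}: (2)*(1), {r^3}: (-2)*(-1), {r^1, r^5}: (1)*(-1), {r^2, r^4}: (-1)*(1), {s, sr^2, ...}: (0)*(1), {sr, sr^3, ...}: (0)*(-1)
so (chi_5 * chi_3) takes values
  {e} -> 2, {r^3} -> 2, {r^1, r^5} -> -1, {r^2, r^4} -> -1, {s, sr^2, ...} -> 0, {sr, sr^3, ...} -> 0.
Now take the inner product of this character with each irreducible chi from the table, <chi_5*chi_3, chi> = (1/12) sum_C |C| (chi_5*chi_3)(C) conj(chi(C)):
  <chi_5*chi_3, chi_1> = (1/12)[1*(2)*conj(1) + 1*(2)*conj(1) + 2*(-1)*conj(1) + 2*(-1)*conj(1) + 3*(0)*conj(1) + 3*(0)*conj(1)]
      = (1/12)[(2) + (2) + (-2) + (-2) + (0) + (0)] = 0/12 = 0
  <chi_5*chi_3, chi_2> = (1/12)[1*(2)*conj(1) + 1*(2)*conj(1) + 2*(-1)*conj(1) + 2*(-1)*conj(1) + 3*(0)*conj(-1) + 3*(0)*conj(-1)]
      = (1/12)[(2) + (2) + (-2) + (-2) + (0) + (0)] = 0/12 = 0
  <chi_5*chi_3, chi_3> = (1/12)[1*(2)*conj(1) + 1*(2)*conj(-1) + 2*(-1)*conj(-1) + 2*(-1)*conj(1) + 3*(0)*conj(1) + 3*(0)*conj(-1)]
      = (1/12)[(2) + (-2) + (2) + (-2) + (0) + (0)] = 0/12 = 0
  <chi_5*chi_3, chi_4> = (1/12)[1*(2)*conj(1) + 1*(2)*conj(-1) + 2*(-1)*conj(-1) + 2*(-1)*conj(1) + 3*(0)*conj(-1) + 3*(0)*conj(1)]
      = (1/12)[(2) + (-2) + (2) + (-2) + (0) + (0)] = 0/12 = 0
  <chi_5*chi_3, chi_5> = (1/12)[1*(2)*conj(2) + 1*(2)*conj(-2) + 2*(-1)*conj(1) + 2*(-1)*conj(-1) + 3*(0)*conj(0) + 3*(0)*conj(0)]
      = (1/12)[(4) + (-4) + (-2) + (2) + (0) + (0)] = 0/12 = 0
  <chi_5*chi_3, chi_6> = (1/12)[1*(2)*conj(2) + 1*(2)*conj(2) + 2*(-1)*conj(-1) + 2*(-1)*conj(-1) + 3*(0)*conj(0) + 3*(0)*conj(0)]
      = (1/12)[(4) + (4) + (2) + (2) + (0) + (0)] = 12/12 = 1
Hence the multiplicities are chi_6: 1. Dimension check: dim(chi_5)*dim(chi_3) = 2*1 = 2 and sum (mult * dim) = 1*2 = 2.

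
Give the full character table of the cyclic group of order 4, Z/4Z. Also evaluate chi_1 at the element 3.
Character table of Z/4Z (irreps indexed chi_0,...,chi_3 with chi_k(m) = zeta_4^(k*m), zeta_4 = exp(2*pi*i/4)):
  irrep \ class  {0} (size 1)  {1} (size 1)  {2} (size 1)  {3} (size 1)
  chi_0          1             1             1             1           
  chi_1          1             I             -1            -I          
  chi_2          1             -1            1             -1          
  chi_3          1             -I            -1            I           

Spot check: chi_1(3) = zeta_4^(1*3) = zeta_4^3 = -I.

Reasoning: Z/4Z is abelian, so all 4 irreducible complex representations are 1-dimensional. They are given by chi_k(m) = zeta_4^(k*m) for k = 0,...,3. Row orthogonality: sum_m chi_k(m) conj(chi_l(m)) = 4 * [k = l].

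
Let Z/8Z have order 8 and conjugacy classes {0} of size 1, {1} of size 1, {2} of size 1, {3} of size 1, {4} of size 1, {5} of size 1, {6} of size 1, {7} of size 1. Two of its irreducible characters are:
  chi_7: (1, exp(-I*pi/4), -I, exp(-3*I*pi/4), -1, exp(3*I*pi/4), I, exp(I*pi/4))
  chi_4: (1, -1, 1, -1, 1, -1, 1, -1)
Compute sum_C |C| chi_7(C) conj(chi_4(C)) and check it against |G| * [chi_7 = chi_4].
Sum = 0; so <chi_7, chi_4> = 0 (distinct irreducibles are orthogonal).

Why: Compute term by term over conjugacy classes (|C| * chi_7(C) * conj(chi_4(C))):
  1*(1)*conj(1) + 1*(exp(-I*pi/4))*conj(-1) + 1*(-I)*conj(1) + 1*(exp(-3*I*pi/4))*conj(-1) + 1*(-1)*conj(1) + 1*(exp(3*I*pi/4))*conj(-1) + 1*(I)*conj(1) + 1*(exp(I*pi/4))*conj(-1)
  = (1) + (-exp(-I*pi/4)) + (-I) + (-exp(-3*I*pi/4)) + (-1) + (-exp(3*I*pi/4)) + (I) + (-exp(I*pi/4))
  = 0.
(Exp terms are combined using exp(i*s)*conj(exp(i*t)) = exp(i*(s-t)), and sums of them are collapsed using the identity that for every m > 1 the m distinct m-th roots of unity sum to 0, e.g. 1 + exp(2*I*pi/3) + exp(-2*I*pi/3) = 0.)
Dividing by |G| = 8 gives 0/8 = 0, matching the row-orthogonality relation <chi_7, chi_4> = [chi_7 = chi_4].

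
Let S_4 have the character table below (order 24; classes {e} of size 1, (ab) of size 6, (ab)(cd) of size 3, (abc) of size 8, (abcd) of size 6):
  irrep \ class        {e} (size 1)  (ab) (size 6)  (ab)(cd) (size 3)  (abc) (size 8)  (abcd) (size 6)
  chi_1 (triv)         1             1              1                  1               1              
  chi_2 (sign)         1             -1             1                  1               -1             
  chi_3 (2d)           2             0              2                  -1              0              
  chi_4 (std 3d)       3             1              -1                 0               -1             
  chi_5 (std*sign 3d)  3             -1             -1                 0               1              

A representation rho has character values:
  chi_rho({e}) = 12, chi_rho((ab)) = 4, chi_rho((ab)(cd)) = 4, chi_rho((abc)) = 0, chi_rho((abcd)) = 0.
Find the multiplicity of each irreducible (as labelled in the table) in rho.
Multiplicities: chi_1: 2, chi_2: 0, chi_3: 2, chi_4: 2, chi_5: 0.

Use <chi_rho, chi> = (1/|G|) sum_C |C| * chi_rho(C) * conj(chi(C)) with |G| = 24 for each irreducible chi in the table:
  <chi_rho, chi_1> = (1/24)[1*(12)*conj(1) + 6*(4)*conj(1) + 3*(4)*conj(1) + 8*(0)*conj(1) + 6*(0)*conj(1)]
      = (1/24)[(12) + (24) + (12) + (0) + (0)] = 48/24 = 2
  <chi_rho, chi_2> = (1/24)[1*(12)*conj(1) + 6*(4)*conj(-1) + 3*(4)*conj(1) + 8*(0)*conj(1) + 6*(0)*conj(-1)]
      = (1/24)[(12) + (-24) + (12) + (0) + (0)] = 0/24 = 0
  <chi_rho, chi_3> = (1/24)[1*(12)*conj(2) + 6*(4)*conj(0) + 3*(4)*conj(2) + 8*(0)*conj(-1) + 6*(0)*conj(0)]
      = (1/24)[(24) + (0) + (24) + (0) + (0)] = 48/24 = 2
  <chi_rho, chi_4> = (1/24)[1*(12)*conj(3) + 6*(4)*conj(1) + 3*(4)*conj(-1) + 8*(0)*conj(0) + 6*(0)*conj(-1)]
      = (1/24)[(36) + (24) + (-12) + (0) + (0)] = 48/24 = 2
  <chi_rho, chi_5> = (1/24)[1*(12)*conj(3) + 6*(4)*conj(-1) + 3*(4)*conj(-1) + 8*(0)*conj(0) + 6*(0)*conj(1)]
      = (1/24)[(36) + (-24) + (-12) + (0) + (0)] = 0/24 = 0
Dimension check: dim(rho) = sum (mult * dim) = 2*1 + 0*1 + 2*2 + 2*3 + 0*3 = 12 = chi_rho(e) = 12.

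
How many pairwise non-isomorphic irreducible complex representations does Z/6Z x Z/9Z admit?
54

Reasoning: The number of irreducible complex representations of a finite group equals its number of conjugacy classes. Z/6Z x Z/9Z is abelian of order 54, so every element is its own conjugacy class: 54 classes, so Z/6Z x Z/9Z (order 54) has exactly 54 irreducible complex representations.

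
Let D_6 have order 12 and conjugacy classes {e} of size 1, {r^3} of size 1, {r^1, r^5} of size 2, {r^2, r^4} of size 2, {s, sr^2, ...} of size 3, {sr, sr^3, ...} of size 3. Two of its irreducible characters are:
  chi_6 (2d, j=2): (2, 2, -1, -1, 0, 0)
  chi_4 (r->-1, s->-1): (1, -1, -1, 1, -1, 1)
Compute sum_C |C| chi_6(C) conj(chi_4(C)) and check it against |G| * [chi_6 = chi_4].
Sum = 0; so <chi_6, chi_4> = 0 (distinct irreducibles are orthogonal).

Argument: Compute term by term over conjugacy classes (|C| * chi_6(C) * conj(chi_4(C))):
  1*(2)*conj(1) + 1*(2)*conj(-1) + 2*(-1)*conj(-1) + 2*(-1)*conj(1) + 3*(0)*conj(-1) + 3*(0)*conj(1)
  = (2) + (-2) + (2) + (-2) + (0) + (0)
  = 0.
Dividing by |G| = 12 gives 0/12 = 0, matching the row-orthogonality relation <chi_6, chi_4> = [chi_6 = chi_4].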